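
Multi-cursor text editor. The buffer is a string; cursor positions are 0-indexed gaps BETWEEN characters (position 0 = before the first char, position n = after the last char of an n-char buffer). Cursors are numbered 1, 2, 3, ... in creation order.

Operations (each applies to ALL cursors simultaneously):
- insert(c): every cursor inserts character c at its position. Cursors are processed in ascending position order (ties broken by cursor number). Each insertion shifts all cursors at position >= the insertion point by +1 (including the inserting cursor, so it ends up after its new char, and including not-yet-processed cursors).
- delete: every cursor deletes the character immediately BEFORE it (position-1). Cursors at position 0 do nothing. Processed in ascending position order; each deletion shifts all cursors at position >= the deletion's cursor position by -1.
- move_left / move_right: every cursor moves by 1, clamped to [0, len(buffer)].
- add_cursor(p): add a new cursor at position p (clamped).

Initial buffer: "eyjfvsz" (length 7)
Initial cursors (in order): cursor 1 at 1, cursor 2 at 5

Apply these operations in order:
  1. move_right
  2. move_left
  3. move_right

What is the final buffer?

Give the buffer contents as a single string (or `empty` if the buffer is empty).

Answer: eyjfvsz

Derivation:
After op 1 (move_right): buffer="eyjfvsz" (len 7), cursors c1@2 c2@6, authorship .......
After op 2 (move_left): buffer="eyjfvsz" (len 7), cursors c1@1 c2@5, authorship .......
After op 3 (move_right): buffer="eyjfvsz" (len 7), cursors c1@2 c2@6, authorship .......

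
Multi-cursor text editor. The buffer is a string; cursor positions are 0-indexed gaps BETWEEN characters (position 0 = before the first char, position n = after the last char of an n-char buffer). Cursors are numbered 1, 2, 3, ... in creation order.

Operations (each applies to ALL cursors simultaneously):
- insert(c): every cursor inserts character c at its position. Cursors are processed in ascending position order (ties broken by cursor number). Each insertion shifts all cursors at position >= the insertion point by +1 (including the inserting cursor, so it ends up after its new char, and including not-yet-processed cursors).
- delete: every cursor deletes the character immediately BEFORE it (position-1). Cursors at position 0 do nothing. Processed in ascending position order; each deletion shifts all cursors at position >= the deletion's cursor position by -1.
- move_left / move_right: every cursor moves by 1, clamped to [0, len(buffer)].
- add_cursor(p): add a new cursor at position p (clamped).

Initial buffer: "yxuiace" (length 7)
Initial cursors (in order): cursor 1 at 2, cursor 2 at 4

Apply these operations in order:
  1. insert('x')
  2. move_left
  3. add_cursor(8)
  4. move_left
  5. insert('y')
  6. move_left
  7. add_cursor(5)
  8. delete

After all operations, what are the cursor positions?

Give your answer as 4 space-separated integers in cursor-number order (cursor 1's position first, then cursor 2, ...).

After op 1 (insert('x')): buffer="yxxuixace" (len 9), cursors c1@3 c2@6, authorship ..1..2...
After op 2 (move_left): buffer="yxxuixace" (len 9), cursors c1@2 c2@5, authorship ..1..2...
After op 3 (add_cursor(8)): buffer="yxxuixace" (len 9), cursors c1@2 c2@5 c3@8, authorship ..1..2...
After op 4 (move_left): buffer="yxxuixace" (len 9), cursors c1@1 c2@4 c3@7, authorship ..1..2...
After op 5 (insert('y')): buffer="yyxxuyixayce" (len 12), cursors c1@2 c2@6 c3@10, authorship .1.1.2.2.3..
After op 6 (move_left): buffer="yyxxuyixayce" (len 12), cursors c1@1 c2@5 c3@9, authorship .1.1.2.2.3..
After op 7 (add_cursor(5)): buffer="yyxxuyixayce" (len 12), cursors c1@1 c2@5 c4@5 c3@9, authorship .1.1.2.2.3..
After op 8 (delete): buffer="yxyixyce" (len 8), cursors c1@0 c2@2 c4@2 c3@5, authorship 1.2.23..

Answer: 0 2 5 2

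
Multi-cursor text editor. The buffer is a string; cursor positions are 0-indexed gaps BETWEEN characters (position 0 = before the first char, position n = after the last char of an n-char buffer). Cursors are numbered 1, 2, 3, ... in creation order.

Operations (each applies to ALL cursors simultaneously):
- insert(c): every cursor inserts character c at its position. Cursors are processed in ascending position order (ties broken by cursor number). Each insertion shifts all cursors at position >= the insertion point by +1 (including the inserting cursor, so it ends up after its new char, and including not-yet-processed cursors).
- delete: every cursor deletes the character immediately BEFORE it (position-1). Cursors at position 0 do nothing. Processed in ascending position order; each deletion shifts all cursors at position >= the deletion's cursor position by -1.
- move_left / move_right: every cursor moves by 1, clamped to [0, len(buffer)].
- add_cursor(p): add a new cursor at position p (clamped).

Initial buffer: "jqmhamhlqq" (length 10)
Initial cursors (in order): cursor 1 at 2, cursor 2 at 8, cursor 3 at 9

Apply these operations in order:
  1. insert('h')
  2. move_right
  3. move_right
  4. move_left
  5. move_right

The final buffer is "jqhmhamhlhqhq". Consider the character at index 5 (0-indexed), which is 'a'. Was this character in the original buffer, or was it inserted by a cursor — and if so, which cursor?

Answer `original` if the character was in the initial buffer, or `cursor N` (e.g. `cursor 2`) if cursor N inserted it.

After op 1 (insert('h')): buffer="jqhmhamhlhqhq" (len 13), cursors c1@3 c2@10 c3@12, authorship ..1......2.3.
After op 2 (move_right): buffer="jqhmhamhlhqhq" (len 13), cursors c1@4 c2@11 c3@13, authorship ..1......2.3.
After op 3 (move_right): buffer="jqhmhamhlhqhq" (len 13), cursors c1@5 c2@12 c3@13, authorship ..1......2.3.
After op 4 (move_left): buffer="jqhmhamhlhqhq" (len 13), cursors c1@4 c2@11 c3@12, authorship ..1......2.3.
After op 5 (move_right): buffer="jqhmhamhlhqhq" (len 13), cursors c1@5 c2@12 c3@13, authorship ..1......2.3.
Authorship (.=original, N=cursor N): . . 1 . . . . . . 2 . 3 .
Index 5: author = original

Answer: original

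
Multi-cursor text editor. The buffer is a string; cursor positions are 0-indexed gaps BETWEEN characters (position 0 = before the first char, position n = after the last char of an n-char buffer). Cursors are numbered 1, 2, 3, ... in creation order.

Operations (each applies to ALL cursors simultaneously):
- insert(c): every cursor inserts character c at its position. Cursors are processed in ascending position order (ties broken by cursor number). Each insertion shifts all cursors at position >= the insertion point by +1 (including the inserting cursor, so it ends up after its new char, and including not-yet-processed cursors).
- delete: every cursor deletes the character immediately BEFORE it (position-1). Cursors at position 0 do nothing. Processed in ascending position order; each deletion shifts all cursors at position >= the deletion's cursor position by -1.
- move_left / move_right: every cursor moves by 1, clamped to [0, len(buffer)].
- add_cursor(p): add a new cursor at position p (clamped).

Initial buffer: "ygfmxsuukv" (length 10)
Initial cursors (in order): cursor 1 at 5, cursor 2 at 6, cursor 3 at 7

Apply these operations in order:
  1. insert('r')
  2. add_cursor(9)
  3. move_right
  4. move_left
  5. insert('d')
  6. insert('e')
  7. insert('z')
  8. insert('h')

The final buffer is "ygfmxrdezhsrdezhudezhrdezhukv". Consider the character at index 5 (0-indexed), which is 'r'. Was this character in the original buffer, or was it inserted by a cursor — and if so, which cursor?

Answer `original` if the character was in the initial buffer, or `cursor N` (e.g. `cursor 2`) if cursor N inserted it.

After op 1 (insert('r')): buffer="ygfmxrsrurukv" (len 13), cursors c1@6 c2@8 c3@10, authorship .....1.2.3...
After op 2 (add_cursor(9)): buffer="ygfmxrsrurukv" (len 13), cursors c1@6 c2@8 c4@9 c3@10, authorship .....1.2.3...
After op 3 (move_right): buffer="ygfmxrsrurukv" (len 13), cursors c1@7 c2@9 c4@10 c3@11, authorship .....1.2.3...
After op 4 (move_left): buffer="ygfmxrsrurukv" (len 13), cursors c1@6 c2@8 c4@9 c3@10, authorship .....1.2.3...
After op 5 (insert('d')): buffer="ygfmxrdsrdudrdukv" (len 17), cursors c1@7 c2@10 c4@12 c3@14, authorship .....11.22.433...
After op 6 (insert('e')): buffer="ygfmxrdesrdeuderdeukv" (len 21), cursors c1@8 c2@12 c4@15 c3@18, authorship .....111.222.44333...
After op 7 (insert('z')): buffer="ygfmxrdezsrdezudezrdezukv" (len 25), cursors c1@9 c2@14 c4@18 c3@22, authorship .....1111.2222.4443333...
After op 8 (insert('h')): buffer="ygfmxrdezhsrdezhudezhrdezhukv" (len 29), cursors c1@10 c2@16 c4@21 c3@26, authorship .....11111.22222.444433333...
Authorship (.=original, N=cursor N): . . . . . 1 1 1 1 1 . 2 2 2 2 2 . 4 4 4 4 3 3 3 3 3 . . .
Index 5: author = 1

Answer: cursor 1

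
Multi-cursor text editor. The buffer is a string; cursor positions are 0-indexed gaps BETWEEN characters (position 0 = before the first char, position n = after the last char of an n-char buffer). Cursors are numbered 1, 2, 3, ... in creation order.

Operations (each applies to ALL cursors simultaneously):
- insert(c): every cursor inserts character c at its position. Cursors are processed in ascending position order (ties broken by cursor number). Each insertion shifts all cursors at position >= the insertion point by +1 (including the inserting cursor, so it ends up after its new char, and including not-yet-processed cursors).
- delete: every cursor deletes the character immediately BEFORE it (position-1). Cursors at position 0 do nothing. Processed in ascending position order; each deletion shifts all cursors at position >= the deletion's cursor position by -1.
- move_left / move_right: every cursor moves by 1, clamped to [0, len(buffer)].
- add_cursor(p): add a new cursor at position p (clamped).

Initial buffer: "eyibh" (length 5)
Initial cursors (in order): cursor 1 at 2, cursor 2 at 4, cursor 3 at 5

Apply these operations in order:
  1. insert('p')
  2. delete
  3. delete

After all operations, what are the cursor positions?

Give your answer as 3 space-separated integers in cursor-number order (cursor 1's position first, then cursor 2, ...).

Answer: 1 2 2

Derivation:
After op 1 (insert('p')): buffer="eypibphp" (len 8), cursors c1@3 c2@6 c3@8, authorship ..1..2.3
After op 2 (delete): buffer="eyibh" (len 5), cursors c1@2 c2@4 c3@5, authorship .....
After op 3 (delete): buffer="ei" (len 2), cursors c1@1 c2@2 c3@2, authorship ..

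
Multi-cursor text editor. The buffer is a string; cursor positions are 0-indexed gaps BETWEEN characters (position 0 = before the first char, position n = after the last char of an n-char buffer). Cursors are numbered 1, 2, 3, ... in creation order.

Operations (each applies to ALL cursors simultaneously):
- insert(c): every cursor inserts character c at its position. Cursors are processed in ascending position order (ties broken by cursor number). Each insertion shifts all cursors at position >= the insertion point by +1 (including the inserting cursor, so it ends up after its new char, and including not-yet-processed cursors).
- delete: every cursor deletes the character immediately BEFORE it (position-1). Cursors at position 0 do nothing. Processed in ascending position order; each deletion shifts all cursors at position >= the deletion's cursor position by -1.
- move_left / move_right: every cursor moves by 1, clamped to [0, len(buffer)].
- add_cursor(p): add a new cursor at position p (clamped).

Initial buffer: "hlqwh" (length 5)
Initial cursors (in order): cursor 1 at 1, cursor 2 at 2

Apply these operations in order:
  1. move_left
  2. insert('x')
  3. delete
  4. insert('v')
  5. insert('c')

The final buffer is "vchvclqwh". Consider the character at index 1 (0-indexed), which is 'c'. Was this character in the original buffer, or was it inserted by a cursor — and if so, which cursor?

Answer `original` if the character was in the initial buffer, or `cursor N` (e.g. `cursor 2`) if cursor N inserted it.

Answer: cursor 1

Derivation:
After op 1 (move_left): buffer="hlqwh" (len 5), cursors c1@0 c2@1, authorship .....
After op 2 (insert('x')): buffer="xhxlqwh" (len 7), cursors c1@1 c2@3, authorship 1.2....
After op 3 (delete): buffer="hlqwh" (len 5), cursors c1@0 c2@1, authorship .....
After op 4 (insert('v')): buffer="vhvlqwh" (len 7), cursors c1@1 c2@3, authorship 1.2....
After op 5 (insert('c')): buffer="vchvclqwh" (len 9), cursors c1@2 c2@5, authorship 11.22....
Authorship (.=original, N=cursor N): 1 1 . 2 2 . . . .
Index 1: author = 1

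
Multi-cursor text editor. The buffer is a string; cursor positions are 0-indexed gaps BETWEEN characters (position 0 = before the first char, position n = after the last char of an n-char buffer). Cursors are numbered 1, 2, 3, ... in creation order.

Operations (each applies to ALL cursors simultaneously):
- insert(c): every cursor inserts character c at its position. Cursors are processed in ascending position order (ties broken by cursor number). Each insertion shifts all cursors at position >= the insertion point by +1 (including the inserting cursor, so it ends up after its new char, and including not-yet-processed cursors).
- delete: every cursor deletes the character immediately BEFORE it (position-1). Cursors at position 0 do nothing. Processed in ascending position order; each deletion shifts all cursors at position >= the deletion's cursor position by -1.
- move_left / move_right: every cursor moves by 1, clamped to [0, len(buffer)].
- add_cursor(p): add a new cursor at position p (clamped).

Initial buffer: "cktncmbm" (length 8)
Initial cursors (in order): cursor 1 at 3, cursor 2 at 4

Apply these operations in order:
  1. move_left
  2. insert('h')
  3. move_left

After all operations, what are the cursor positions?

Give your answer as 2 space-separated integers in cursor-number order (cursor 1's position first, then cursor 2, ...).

After op 1 (move_left): buffer="cktncmbm" (len 8), cursors c1@2 c2@3, authorship ........
After op 2 (insert('h')): buffer="ckhthncmbm" (len 10), cursors c1@3 c2@5, authorship ..1.2.....
After op 3 (move_left): buffer="ckhthncmbm" (len 10), cursors c1@2 c2@4, authorship ..1.2.....

Answer: 2 4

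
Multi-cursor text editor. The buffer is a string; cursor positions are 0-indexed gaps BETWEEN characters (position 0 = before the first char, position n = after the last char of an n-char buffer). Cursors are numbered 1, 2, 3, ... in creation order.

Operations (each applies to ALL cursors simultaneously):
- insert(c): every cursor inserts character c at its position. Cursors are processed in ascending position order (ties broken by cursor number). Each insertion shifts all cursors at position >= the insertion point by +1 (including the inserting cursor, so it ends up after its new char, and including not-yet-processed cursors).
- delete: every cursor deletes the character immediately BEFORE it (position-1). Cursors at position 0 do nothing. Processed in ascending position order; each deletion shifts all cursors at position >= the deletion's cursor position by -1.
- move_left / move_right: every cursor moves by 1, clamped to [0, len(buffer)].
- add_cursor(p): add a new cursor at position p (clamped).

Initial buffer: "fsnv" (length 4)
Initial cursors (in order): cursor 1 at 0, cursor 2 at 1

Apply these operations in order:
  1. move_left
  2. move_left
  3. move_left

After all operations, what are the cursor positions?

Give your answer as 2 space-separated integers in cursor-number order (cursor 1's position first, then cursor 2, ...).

Answer: 0 0

Derivation:
After op 1 (move_left): buffer="fsnv" (len 4), cursors c1@0 c2@0, authorship ....
After op 2 (move_left): buffer="fsnv" (len 4), cursors c1@0 c2@0, authorship ....
After op 3 (move_left): buffer="fsnv" (len 4), cursors c1@0 c2@0, authorship ....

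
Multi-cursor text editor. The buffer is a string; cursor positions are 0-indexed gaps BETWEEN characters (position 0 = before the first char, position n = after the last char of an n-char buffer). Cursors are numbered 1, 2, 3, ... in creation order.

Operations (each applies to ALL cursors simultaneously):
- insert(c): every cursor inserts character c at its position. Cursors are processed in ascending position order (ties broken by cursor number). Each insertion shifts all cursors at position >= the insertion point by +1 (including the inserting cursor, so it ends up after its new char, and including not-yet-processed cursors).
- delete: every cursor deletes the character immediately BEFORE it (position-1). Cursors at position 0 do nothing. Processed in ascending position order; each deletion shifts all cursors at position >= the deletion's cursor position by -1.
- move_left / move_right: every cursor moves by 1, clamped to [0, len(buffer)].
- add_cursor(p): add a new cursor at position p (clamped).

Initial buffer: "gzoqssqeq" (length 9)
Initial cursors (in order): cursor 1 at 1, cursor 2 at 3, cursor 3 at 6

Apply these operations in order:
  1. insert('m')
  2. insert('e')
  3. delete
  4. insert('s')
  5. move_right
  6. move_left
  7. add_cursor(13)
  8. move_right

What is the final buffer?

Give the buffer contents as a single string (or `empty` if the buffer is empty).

Answer: gmszomsqssmsqeq

Derivation:
After op 1 (insert('m')): buffer="gmzomqssmqeq" (len 12), cursors c1@2 c2@5 c3@9, authorship .1..2...3...
After op 2 (insert('e')): buffer="gmezomeqssmeqeq" (len 15), cursors c1@3 c2@7 c3@12, authorship .11..22...33...
After op 3 (delete): buffer="gmzomqssmqeq" (len 12), cursors c1@2 c2@5 c3@9, authorship .1..2...3...
After op 4 (insert('s')): buffer="gmszomsqssmsqeq" (len 15), cursors c1@3 c2@7 c3@12, authorship .11..22...33...
After op 5 (move_right): buffer="gmszomsqssmsqeq" (len 15), cursors c1@4 c2@8 c3@13, authorship .11..22...33...
After op 6 (move_left): buffer="gmszomsqssmsqeq" (len 15), cursors c1@3 c2@7 c3@12, authorship .11..22...33...
After op 7 (add_cursor(13)): buffer="gmszomsqssmsqeq" (len 15), cursors c1@3 c2@7 c3@12 c4@13, authorship .11..22...33...
After op 8 (move_right): buffer="gmszomsqssmsqeq" (len 15), cursors c1@4 c2@8 c3@13 c4@14, authorship .11..22...33...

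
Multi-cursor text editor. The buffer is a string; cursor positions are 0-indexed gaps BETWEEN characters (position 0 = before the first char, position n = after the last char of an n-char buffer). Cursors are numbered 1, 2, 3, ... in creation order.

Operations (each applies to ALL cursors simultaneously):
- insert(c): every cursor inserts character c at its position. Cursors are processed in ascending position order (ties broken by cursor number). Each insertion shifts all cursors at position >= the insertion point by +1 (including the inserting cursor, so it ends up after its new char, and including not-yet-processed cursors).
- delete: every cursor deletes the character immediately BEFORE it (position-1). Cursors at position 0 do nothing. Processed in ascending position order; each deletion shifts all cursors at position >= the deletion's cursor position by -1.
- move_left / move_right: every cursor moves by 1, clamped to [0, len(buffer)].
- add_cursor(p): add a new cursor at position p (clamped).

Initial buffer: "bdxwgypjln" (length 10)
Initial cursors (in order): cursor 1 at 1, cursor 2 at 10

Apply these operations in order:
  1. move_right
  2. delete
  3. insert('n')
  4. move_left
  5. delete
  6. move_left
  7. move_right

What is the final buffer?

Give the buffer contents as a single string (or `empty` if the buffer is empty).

Answer: nxwgypjn

Derivation:
After op 1 (move_right): buffer="bdxwgypjln" (len 10), cursors c1@2 c2@10, authorship ..........
After op 2 (delete): buffer="bxwgypjl" (len 8), cursors c1@1 c2@8, authorship ........
After op 3 (insert('n')): buffer="bnxwgypjln" (len 10), cursors c1@2 c2@10, authorship .1.......2
After op 4 (move_left): buffer="bnxwgypjln" (len 10), cursors c1@1 c2@9, authorship .1.......2
After op 5 (delete): buffer="nxwgypjn" (len 8), cursors c1@0 c2@7, authorship 1......2
After op 6 (move_left): buffer="nxwgypjn" (len 8), cursors c1@0 c2@6, authorship 1......2
After op 7 (move_right): buffer="nxwgypjn" (len 8), cursors c1@1 c2@7, authorship 1......2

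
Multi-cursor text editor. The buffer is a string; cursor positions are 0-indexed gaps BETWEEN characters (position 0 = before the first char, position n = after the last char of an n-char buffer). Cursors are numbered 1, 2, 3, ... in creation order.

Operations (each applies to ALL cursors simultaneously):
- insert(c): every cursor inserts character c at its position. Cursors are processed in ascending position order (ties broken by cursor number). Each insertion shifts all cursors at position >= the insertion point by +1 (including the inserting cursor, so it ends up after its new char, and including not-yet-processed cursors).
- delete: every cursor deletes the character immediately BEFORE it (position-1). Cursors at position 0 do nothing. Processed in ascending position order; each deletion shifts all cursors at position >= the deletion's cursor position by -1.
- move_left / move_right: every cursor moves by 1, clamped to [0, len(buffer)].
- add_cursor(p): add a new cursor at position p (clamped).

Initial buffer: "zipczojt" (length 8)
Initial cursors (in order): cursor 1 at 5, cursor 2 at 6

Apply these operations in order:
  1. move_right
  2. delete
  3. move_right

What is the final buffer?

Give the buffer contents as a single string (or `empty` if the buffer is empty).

After op 1 (move_right): buffer="zipczojt" (len 8), cursors c1@6 c2@7, authorship ........
After op 2 (delete): buffer="zipczt" (len 6), cursors c1@5 c2@5, authorship ......
After op 3 (move_right): buffer="zipczt" (len 6), cursors c1@6 c2@6, authorship ......

Answer: zipczt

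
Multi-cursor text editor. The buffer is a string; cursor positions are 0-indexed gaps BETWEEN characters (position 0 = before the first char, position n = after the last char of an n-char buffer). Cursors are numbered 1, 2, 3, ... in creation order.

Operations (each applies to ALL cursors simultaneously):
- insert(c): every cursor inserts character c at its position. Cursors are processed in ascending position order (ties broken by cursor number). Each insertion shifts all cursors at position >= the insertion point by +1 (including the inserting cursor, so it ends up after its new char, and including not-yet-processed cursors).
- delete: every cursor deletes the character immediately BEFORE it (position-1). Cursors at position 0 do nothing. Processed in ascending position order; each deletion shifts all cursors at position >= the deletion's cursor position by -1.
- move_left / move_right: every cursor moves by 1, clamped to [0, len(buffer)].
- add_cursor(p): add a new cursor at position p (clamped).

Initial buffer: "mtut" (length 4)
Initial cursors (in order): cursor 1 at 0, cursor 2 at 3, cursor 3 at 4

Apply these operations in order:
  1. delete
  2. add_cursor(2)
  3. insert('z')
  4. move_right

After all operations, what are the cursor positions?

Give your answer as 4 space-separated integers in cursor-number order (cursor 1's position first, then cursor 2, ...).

After op 1 (delete): buffer="mt" (len 2), cursors c1@0 c2@2 c3@2, authorship ..
After op 2 (add_cursor(2)): buffer="mt" (len 2), cursors c1@0 c2@2 c3@2 c4@2, authorship ..
After op 3 (insert('z')): buffer="zmtzzz" (len 6), cursors c1@1 c2@6 c3@6 c4@6, authorship 1..234
After op 4 (move_right): buffer="zmtzzz" (len 6), cursors c1@2 c2@6 c3@6 c4@6, authorship 1..234

Answer: 2 6 6 6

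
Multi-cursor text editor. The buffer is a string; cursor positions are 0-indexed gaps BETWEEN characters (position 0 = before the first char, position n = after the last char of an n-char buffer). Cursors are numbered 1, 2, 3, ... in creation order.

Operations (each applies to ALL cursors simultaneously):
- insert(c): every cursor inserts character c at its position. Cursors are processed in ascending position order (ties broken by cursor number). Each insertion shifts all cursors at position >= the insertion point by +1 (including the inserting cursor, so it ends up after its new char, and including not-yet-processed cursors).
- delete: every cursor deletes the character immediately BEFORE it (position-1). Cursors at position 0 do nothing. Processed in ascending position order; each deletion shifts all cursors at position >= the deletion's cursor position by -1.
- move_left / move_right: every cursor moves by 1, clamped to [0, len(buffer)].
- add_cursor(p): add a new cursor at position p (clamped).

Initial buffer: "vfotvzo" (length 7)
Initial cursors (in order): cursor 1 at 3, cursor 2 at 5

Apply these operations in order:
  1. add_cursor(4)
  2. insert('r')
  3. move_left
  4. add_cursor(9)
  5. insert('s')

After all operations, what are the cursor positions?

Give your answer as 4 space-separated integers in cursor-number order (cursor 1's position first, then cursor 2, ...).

After op 1 (add_cursor(4)): buffer="vfotvzo" (len 7), cursors c1@3 c3@4 c2@5, authorship .......
After op 2 (insert('r')): buffer="vfortrvrzo" (len 10), cursors c1@4 c3@6 c2@8, authorship ...1.3.2..
After op 3 (move_left): buffer="vfortrvrzo" (len 10), cursors c1@3 c3@5 c2@7, authorship ...1.3.2..
After op 4 (add_cursor(9)): buffer="vfortrvrzo" (len 10), cursors c1@3 c3@5 c2@7 c4@9, authorship ...1.3.2..
After op 5 (insert('s')): buffer="vfosrtsrvsrzso" (len 14), cursors c1@4 c3@7 c2@10 c4@13, authorship ...11.33.22.4.

Answer: 4 10 7 13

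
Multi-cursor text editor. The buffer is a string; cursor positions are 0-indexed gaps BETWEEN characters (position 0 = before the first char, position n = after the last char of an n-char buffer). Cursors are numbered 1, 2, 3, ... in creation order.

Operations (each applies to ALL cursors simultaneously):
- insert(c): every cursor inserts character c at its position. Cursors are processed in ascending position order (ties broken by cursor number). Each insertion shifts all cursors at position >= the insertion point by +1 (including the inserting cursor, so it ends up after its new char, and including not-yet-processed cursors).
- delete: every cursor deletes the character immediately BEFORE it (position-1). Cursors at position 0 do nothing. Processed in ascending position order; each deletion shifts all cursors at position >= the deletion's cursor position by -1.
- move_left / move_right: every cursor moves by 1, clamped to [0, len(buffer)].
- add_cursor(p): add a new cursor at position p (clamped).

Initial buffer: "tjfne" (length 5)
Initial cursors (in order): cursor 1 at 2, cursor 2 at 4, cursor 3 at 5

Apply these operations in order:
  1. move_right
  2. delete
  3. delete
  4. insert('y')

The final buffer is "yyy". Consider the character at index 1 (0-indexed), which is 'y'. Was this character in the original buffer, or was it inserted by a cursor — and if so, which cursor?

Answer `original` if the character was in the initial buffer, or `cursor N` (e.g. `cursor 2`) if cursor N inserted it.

Answer: cursor 2

Derivation:
After op 1 (move_right): buffer="tjfne" (len 5), cursors c1@3 c2@5 c3@5, authorship .....
After op 2 (delete): buffer="tj" (len 2), cursors c1@2 c2@2 c3@2, authorship ..
After op 3 (delete): buffer="" (len 0), cursors c1@0 c2@0 c3@0, authorship 
After op 4 (insert('y')): buffer="yyy" (len 3), cursors c1@3 c2@3 c3@3, authorship 123
Authorship (.=original, N=cursor N): 1 2 3
Index 1: author = 2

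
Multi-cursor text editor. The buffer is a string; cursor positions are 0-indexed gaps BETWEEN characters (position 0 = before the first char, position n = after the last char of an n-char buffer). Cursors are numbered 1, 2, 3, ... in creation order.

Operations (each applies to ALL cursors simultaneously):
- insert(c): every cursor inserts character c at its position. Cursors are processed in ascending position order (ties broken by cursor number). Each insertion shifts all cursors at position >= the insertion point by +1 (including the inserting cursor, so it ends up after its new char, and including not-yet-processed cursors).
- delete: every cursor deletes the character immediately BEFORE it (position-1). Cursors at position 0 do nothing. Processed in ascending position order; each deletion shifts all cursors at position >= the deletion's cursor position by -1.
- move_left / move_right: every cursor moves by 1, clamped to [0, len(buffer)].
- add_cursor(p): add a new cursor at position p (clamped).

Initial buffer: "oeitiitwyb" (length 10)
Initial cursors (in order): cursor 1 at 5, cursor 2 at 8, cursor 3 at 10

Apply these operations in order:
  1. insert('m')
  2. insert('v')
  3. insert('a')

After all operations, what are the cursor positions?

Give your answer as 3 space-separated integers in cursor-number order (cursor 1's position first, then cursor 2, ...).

After op 1 (insert('m')): buffer="oeitimitwmybm" (len 13), cursors c1@6 c2@10 c3@13, authorship .....1...2..3
After op 2 (insert('v')): buffer="oeitimvitwmvybmv" (len 16), cursors c1@7 c2@12 c3@16, authorship .....11...22..33
After op 3 (insert('a')): buffer="oeitimvaitwmvaybmva" (len 19), cursors c1@8 c2@14 c3@19, authorship .....111...222..333

Answer: 8 14 19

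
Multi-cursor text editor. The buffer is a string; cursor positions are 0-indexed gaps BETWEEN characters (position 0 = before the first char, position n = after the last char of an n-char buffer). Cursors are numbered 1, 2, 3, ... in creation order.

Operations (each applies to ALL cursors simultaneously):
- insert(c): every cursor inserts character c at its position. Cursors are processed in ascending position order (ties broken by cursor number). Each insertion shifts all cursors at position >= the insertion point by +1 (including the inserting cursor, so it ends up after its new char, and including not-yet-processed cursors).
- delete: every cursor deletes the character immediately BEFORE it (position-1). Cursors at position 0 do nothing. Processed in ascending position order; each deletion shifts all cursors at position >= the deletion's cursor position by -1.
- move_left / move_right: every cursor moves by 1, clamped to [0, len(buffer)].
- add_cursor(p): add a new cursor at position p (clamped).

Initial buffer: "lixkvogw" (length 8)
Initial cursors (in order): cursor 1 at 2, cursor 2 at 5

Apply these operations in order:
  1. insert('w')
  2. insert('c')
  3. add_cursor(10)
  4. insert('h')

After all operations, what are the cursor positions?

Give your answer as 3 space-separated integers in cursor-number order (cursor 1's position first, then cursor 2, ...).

Answer: 5 11 13

Derivation:
After op 1 (insert('w')): buffer="liwxkvwogw" (len 10), cursors c1@3 c2@7, authorship ..1...2...
After op 2 (insert('c')): buffer="liwcxkvwcogw" (len 12), cursors c1@4 c2@9, authorship ..11...22...
After op 3 (add_cursor(10)): buffer="liwcxkvwcogw" (len 12), cursors c1@4 c2@9 c3@10, authorship ..11...22...
After op 4 (insert('h')): buffer="liwchxkvwchohgw" (len 15), cursors c1@5 c2@11 c3@13, authorship ..111...222.3..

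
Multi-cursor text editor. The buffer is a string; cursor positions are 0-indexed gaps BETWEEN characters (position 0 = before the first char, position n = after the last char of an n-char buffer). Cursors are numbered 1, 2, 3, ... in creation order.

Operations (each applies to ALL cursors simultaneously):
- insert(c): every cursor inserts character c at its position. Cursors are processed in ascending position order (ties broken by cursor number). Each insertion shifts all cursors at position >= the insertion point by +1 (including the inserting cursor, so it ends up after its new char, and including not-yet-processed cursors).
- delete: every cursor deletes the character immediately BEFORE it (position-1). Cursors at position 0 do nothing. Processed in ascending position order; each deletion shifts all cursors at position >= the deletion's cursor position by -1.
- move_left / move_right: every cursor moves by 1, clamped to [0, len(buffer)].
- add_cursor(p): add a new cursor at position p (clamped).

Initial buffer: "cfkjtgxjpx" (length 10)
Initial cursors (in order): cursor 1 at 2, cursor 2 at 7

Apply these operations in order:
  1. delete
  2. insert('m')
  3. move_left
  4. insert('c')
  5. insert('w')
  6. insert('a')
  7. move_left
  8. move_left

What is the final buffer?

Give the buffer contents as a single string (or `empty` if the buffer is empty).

After op 1 (delete): buffer="ckjtgjpx" (len 8), cursors c1@1 c2@5, authorship ........
After op 2 (insert('m')): buffer="cmkjtgmjpx" (len 10), cursors c1@2 c2@7, authorship .1....2...
After op 3 (move_left): buffer="cmkjtgmjpx" (len 10), cursors c1@1 c2@6, authorship .1....2...
After op 4 (insert('c')): buffer="ccmkjtgcmjpx" (len 12), cursors c1@2 c2@8, authorship .11....22...
After op 5 (insert('w')): buffer="ccwmkjtgcwmjpx" (len 14), cursors c1@3 c2@10, authorship .111....222...
After op 6 (insert('a')): buffer="ccwamkjtgcwamjpx" (len 16), cursors c1@4 c2@12, authorship .1111....2222...
After op 7 (move_left): buffer="ccwamkjtgcwamjpx" (len 16), cursors c1@3 c2@11, authorship .1111....2222...
After op 8 (move_left): buffer="ccwamkjtgcwamjpx" (len 16), cursors c1@2 c2@10, authorship .1111....2222...

Answer: ccwamkjtgcwamjpx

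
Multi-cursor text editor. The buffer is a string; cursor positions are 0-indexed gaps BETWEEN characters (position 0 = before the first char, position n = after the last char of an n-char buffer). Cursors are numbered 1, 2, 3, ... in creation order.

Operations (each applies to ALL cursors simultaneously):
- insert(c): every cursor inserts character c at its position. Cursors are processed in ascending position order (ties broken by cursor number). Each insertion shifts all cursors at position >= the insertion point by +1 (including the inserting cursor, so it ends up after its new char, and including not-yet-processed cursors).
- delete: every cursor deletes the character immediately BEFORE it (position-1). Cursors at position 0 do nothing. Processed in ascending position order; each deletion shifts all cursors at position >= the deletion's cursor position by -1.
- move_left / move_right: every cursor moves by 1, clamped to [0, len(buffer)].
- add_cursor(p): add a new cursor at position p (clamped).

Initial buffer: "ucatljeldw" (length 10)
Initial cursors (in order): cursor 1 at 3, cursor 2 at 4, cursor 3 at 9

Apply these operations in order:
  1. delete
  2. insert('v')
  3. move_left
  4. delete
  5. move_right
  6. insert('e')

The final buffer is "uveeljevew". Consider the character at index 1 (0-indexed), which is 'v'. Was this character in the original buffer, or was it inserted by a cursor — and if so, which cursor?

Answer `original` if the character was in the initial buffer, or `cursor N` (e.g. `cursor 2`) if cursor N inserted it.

Answer: cursor 2

Derivation:
After op 1 (delete): buffer="ucljelw" (len 7), cursors c1@2 c2@2 c3@6, authorship .......
After op 2 (insert('v')): buffer="ucvvljelvw" (len 10), cursors c1@4 c2@4 c3@9, authorship ..12....3.
After op 3 (move_left): buffer="ucvvljelvw" (len 10), cursors c1@3 c2@3 c3@8, authorship ..12....3.
After op 4 (delete): buffer="uvljevw" (len 7), cursors c1@1 c2@1 c3@5, authorship .2...3.
After op 5 (move_right): buffer="uvljevw" (len 7), cursors c1@2 c2@2 c3@6, authorship .2...3.
After op 6 (insert('e')): buffer="uveeljevew" (len 10), cursors c1@4 c2@4 c3@9, authorship .212...33.
Authorship (.=original, N=cursor N): . 2 1 2 . . . 3 3 .
Index 1: author = 2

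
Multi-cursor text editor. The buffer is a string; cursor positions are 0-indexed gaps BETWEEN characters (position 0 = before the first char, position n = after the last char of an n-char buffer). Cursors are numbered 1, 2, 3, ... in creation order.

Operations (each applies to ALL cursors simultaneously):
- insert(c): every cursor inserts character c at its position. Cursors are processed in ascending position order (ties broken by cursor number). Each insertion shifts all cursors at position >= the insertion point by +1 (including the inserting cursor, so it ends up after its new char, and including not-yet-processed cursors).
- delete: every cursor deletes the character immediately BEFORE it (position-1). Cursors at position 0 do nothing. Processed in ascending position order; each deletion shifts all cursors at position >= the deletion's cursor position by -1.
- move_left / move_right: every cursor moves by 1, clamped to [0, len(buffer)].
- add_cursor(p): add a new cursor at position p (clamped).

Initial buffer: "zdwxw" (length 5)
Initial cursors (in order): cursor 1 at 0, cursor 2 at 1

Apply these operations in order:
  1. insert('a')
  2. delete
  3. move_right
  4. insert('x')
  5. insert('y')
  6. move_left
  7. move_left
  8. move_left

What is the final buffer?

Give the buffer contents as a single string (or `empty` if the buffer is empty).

After op 1 (insert('a')): buffer="azadwxw" (len 7), cursors c1@1 c2@3, authorship 1.2....
After op 2 (delete): buffer="zdwxw" (len 5), cursors c1@0 c2@1, authorship .....
After op 3 (move_right): buffer="zdwxw" (len 5), cursors c1@1 c2@2, authorship .....
After op 4 (insert('x')): buffer="zxdxwxw" (len 7), cursors c1@2 c2@4, authorship .1.2...
After op 5 (insert('y')): buffer="zxydxywxw" (len 9), cursors c1@3 c2@6, authorship .11.22...
After op 6 (move_left): buffer="zxydxywxw" (len 9), cursors c1@2 c2@5, authorship .11.22...
After op 7 (move_left): buffer="zxydxywxw" (len 9), cursors c1@1 c2@4, authorship .11.22...
After op 8 (move_left): buffer="zxydxywxw" (len 9), cursors c1@0 c2@3, authorship .11.22...

Answer: zxydxywxw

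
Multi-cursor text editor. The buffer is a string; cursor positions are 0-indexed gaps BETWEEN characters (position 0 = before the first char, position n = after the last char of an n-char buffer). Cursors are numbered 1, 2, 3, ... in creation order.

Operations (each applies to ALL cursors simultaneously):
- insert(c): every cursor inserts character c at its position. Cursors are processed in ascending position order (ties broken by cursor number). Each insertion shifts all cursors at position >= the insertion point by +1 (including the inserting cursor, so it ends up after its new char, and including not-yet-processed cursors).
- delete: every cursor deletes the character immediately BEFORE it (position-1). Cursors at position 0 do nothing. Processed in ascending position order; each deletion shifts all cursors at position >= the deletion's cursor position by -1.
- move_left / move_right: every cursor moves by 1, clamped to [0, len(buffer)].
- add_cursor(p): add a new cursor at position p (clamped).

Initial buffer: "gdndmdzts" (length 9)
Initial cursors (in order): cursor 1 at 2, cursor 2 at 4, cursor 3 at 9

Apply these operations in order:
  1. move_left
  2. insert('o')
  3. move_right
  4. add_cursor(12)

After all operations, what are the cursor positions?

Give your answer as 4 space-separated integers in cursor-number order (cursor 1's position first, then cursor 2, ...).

After op 1 (move_left): buffer="gdndmdzts" (len 9), cursors c1@1 c2@3 c3@8, authorship .........
After op 2 (insert('o')): buffer="godnodmdztos" (len 12), cursors c1@2 c2@5 c3@11, authorship .1..2.....3.
After op 3 (move_right): buffer="godnodmdztos" (len 12), cursors c1@3 c2@6 c3@12, authorship .1..2.....3.
After op 4 (add_cursor(12)): buffer="godnodmdztos" (len 12), cursors c1@3 c2@6 c3@12 c4@12, authorship .1..2.....3.

Answer: 3 6 12 12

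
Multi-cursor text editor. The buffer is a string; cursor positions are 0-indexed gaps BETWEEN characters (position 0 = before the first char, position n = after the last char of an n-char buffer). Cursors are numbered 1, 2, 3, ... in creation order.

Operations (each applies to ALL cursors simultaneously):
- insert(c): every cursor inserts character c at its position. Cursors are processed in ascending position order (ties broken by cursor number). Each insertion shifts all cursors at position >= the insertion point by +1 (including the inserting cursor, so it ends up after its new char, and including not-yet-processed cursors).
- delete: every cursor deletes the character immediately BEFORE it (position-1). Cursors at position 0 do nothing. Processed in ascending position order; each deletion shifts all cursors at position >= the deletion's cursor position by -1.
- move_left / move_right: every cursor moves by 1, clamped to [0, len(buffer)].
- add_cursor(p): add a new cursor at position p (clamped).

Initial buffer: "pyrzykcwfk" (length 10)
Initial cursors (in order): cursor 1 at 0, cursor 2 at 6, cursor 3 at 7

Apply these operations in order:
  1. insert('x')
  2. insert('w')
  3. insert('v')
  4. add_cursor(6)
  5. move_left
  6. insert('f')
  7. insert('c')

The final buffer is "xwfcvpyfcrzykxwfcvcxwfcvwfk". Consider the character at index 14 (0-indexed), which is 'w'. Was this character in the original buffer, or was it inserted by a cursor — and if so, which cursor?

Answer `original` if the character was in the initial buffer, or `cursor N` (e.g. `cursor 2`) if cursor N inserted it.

Answer: cursor 2

Derivation:
After op 1 (insert('x')): buffer="xpyrzykxcxwfk" (len 13), cursors c1@1 c2@8 c3@10, authorship 1......2.3...
After op 2 (insert('w')): buffer="xwpyrzykxwcxwwfk" (len 16), cursors c1@2 c2@10 c3@13, authorship 11......22.33...
After op 3 (insert('v')): buffer="xwvpyrzykxwvcxwvwfk" (len 19), cursors c1@3 c2@12 c3@16, authorship 111......222.333...
After op 4 (add_cursor(6)): buffer="xwvpyrzykxwvcxwvwfk" (len 19), cursors c1@3 c4@6 c2@12 c3@16, authorship 111......222.333...
After op 5 (move_left): buffer="xwvpyrzykxwvcxwvwfk" (len 19), cursors c1@2 c4@5 c2@11 c3@15, authorship 111......222.333...
After op 6 (insert('f')): buffer="xwfvpyfrzykxwfvcxwfvwfk" (len 23), cursors c1@3 c4@7 c2@14 c3@19, authorship 1111..4....2222.3333...
After op 7 (insert('c')): buffer="xwfcvpyfcrzykxwfcvcxwfcvwfk" (len 27), cursors c1@4 c4@9 c2@17 c3@23, authorship 11111..44....22222.33333...
Authorship (.=original, N=cursor N): 1 1 1 1 1 . . 4 4 . . . . 2 2 2 2 2 . 3 3 3 3 3 . . .
Index 14: author = 2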